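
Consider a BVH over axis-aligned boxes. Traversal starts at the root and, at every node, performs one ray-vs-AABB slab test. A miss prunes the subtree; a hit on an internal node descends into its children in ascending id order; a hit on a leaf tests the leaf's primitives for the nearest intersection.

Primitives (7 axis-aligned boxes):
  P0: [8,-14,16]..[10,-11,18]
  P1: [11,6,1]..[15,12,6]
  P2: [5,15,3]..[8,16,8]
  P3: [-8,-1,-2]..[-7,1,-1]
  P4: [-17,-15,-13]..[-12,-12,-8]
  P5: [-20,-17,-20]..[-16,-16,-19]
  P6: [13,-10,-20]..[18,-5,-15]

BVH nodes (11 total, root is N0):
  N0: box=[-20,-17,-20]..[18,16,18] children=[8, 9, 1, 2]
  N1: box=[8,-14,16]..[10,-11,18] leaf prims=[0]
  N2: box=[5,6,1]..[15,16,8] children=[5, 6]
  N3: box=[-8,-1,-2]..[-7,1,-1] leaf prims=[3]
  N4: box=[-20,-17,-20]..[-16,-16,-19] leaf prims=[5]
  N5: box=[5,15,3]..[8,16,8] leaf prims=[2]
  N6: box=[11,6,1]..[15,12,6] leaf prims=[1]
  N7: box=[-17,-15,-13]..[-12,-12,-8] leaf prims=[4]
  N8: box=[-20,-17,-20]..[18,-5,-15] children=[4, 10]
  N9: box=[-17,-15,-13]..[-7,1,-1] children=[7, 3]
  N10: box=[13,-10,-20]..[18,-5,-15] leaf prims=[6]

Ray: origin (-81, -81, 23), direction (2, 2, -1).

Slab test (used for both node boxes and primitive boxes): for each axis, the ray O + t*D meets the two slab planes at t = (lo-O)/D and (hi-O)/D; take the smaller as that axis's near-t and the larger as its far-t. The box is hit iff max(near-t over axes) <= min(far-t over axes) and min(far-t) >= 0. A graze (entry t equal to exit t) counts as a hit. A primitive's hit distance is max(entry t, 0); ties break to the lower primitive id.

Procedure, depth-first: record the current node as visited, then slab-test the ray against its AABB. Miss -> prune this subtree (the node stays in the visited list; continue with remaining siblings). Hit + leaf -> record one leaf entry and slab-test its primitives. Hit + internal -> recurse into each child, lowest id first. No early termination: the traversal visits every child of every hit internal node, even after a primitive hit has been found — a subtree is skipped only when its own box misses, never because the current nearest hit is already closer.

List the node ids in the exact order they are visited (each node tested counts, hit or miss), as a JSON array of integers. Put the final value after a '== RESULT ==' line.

Walk:
N0 x:[61/2,99/2] y:[32,97/2] z:[5,43] -> hit [32,43], descend [1, 2, 8, 9]
  N1 x:[89/2,91/2] y:[67/2,35] z:[5,7] -> miss, prune
  N2 x:[43,48] y:[87/2,97/2] z:[15,22] -> miss, prune
  N8 x:[61/2,99/2] y:[32,38] z:[38,43] -> hit [38,38], descend [4, 10]
    N4 x:[61/2,65/2] y:[32,65/2] z:[42,43] -> miss, prune
    N10 x:[47,99/2] y:[71/2,38] z:[38,43] -> miss, prune
  N9 x:[32,37] y:[33,41] z:[24,36] -> hit [33,36], descend [3, 7]
    N3 x:[73/2,37] y:[40,41] z:[24,25] -> miss, prune
    N7 x:[32,69/2] y:[33,69/2] z:[31,36] -> hit [33,69/2] leaf, test {P4@t=33}

Visited [0, 1, 2, 8, 4, 10, 9, 3, 7]. Tests: 9 box, 1 leaf. Nearest: P4.

== RESULT ==
[0, 1, 2, 8, 4, 10, 9, 3, 7]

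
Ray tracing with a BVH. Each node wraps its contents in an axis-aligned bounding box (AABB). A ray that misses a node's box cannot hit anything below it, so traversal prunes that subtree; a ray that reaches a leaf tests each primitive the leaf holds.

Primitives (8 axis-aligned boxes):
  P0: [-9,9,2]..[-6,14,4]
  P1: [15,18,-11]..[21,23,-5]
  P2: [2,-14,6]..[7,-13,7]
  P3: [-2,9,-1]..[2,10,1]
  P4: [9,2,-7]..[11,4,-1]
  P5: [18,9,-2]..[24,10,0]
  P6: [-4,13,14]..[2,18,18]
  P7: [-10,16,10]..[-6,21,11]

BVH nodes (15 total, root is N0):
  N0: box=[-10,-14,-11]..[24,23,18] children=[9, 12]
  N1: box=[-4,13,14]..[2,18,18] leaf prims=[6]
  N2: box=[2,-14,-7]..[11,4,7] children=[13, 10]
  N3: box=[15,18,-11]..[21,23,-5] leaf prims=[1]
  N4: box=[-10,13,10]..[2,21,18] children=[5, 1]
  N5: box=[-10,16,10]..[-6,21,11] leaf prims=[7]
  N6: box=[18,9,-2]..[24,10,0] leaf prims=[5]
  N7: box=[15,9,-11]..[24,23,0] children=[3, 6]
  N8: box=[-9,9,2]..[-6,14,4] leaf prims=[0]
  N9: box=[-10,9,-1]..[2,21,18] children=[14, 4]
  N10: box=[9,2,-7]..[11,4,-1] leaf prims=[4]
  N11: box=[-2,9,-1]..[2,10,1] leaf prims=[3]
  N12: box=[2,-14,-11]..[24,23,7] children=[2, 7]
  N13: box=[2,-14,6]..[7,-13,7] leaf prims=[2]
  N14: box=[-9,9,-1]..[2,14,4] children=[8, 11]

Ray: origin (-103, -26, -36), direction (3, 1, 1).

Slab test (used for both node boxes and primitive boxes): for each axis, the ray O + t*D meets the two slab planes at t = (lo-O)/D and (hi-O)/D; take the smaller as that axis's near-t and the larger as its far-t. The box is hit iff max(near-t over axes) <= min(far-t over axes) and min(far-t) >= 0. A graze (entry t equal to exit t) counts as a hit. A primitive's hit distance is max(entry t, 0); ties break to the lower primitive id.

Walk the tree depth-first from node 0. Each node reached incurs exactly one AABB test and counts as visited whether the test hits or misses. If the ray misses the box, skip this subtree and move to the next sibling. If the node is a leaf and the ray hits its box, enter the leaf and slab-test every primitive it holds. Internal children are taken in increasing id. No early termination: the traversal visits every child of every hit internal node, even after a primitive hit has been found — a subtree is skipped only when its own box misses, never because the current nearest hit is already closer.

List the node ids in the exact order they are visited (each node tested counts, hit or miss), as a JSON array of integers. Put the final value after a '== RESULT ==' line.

Trace the traversal:
N0 x:[31,127/3] y:[12,49] z:[25,54] -> hit [31,127/3], descend [9, 12]
  N9 x:[31,35] y:[35,47] z:[35,54] -> hit [35,35], descend [4, 14]
    N4 x:[31,35] y:[39,47] z:[46,54] -> miss, prune
    N14 x:[94/3,35] y:[35,40] z:[35,40] -> hit [35,35], descend [8, 11]
      N8 x:[94/3,97/3] y:[35,40] z:[38,40] -> miss, prune
      N11 x:[101/3,35] y:[35,36] z:[35,37] -> hit [35,35] leaf, test {P3@t=35}
  N12 x:[35,127/3] y:[12,49] z:[25,43] -> hit [35,127/3], descend [2, 7]
    N2 x:[35,38] y:[12,30] z:[29,43] -> miss, prune
    N7 x:[118/3,127/3] y:[35,49] z:[25,36] -> miss, prune

Summary -> nodes [0, 9, 4, 14, 8, 11, 12, 2, 7]; box-tests=9; leaf-entries=1; first=P3

== RESULT ==
[0, 9, 4, 14, 8, 11, 12, 2, 7]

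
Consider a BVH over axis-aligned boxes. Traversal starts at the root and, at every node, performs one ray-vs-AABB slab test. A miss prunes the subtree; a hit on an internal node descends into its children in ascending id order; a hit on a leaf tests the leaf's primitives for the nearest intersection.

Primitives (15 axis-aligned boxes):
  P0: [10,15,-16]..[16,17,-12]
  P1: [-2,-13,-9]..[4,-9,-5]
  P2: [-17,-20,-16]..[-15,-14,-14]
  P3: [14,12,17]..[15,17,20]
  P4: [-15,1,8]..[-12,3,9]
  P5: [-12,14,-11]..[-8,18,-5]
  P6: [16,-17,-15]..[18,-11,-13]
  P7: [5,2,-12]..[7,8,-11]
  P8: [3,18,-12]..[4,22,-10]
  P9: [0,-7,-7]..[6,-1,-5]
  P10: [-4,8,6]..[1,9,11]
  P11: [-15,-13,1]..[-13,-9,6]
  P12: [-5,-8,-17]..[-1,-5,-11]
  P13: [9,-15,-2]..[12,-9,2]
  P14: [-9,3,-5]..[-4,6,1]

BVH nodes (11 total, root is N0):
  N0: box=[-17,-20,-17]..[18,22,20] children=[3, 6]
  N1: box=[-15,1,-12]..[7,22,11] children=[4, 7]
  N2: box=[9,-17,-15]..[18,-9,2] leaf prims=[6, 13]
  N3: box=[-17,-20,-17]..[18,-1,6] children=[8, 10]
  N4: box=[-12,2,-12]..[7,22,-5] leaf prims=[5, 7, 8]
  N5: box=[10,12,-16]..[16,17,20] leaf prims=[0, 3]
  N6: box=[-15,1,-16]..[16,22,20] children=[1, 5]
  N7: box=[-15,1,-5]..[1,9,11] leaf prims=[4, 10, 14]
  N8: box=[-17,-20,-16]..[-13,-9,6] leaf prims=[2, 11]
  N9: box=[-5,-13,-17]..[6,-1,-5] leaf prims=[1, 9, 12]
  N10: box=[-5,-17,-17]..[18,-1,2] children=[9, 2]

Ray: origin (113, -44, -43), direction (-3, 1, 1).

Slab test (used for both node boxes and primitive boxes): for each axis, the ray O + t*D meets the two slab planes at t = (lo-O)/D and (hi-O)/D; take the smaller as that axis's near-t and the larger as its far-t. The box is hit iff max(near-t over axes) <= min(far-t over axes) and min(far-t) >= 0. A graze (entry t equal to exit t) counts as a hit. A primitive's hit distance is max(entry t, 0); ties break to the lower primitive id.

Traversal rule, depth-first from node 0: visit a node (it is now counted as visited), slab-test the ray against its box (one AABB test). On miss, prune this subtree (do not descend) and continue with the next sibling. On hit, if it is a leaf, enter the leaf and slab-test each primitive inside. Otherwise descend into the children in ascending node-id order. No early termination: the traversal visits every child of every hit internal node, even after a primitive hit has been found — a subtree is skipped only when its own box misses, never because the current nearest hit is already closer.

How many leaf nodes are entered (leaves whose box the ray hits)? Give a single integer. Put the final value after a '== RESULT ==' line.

Trace the traversal:
N0 x:[95/3,130/3] y:[24,66] z:[26,63] -> hit [95/3,130/3], descend [3, 6]
  N3 x:[95/3,130/3] y:[24,43] z:[26,49] -> hit [95/3,43], descend [8, 10]
    N8 x:[42,130/3] y:[24,35] z:[27,49] -> miss, prune
    N10 x:[95/3,118/3] y:[27,43] z:[26,45] -> hit [95/3,118/3], descend [2, 9]
      N2 x:[95/3,104/3] y:[27,35] z:[28,45] -> hit [95/3,104/3] leaf, test {P6(miss), P13(miss)}
      N9 x:[107/3,118/3] y:[31,43] z:[26,38] -> hit [107/3,38] leaf, test {P1(miss), P9@t=37, P12(miss)}
  N6 x:[97/3,128/3] y:[45,66] z:[27,63] -> miss, prune

order=[0, 3, 8, 10, 2, 9, 6]  |boxes|=7  |leaves|=2  hit=P9

== RESULT ==
2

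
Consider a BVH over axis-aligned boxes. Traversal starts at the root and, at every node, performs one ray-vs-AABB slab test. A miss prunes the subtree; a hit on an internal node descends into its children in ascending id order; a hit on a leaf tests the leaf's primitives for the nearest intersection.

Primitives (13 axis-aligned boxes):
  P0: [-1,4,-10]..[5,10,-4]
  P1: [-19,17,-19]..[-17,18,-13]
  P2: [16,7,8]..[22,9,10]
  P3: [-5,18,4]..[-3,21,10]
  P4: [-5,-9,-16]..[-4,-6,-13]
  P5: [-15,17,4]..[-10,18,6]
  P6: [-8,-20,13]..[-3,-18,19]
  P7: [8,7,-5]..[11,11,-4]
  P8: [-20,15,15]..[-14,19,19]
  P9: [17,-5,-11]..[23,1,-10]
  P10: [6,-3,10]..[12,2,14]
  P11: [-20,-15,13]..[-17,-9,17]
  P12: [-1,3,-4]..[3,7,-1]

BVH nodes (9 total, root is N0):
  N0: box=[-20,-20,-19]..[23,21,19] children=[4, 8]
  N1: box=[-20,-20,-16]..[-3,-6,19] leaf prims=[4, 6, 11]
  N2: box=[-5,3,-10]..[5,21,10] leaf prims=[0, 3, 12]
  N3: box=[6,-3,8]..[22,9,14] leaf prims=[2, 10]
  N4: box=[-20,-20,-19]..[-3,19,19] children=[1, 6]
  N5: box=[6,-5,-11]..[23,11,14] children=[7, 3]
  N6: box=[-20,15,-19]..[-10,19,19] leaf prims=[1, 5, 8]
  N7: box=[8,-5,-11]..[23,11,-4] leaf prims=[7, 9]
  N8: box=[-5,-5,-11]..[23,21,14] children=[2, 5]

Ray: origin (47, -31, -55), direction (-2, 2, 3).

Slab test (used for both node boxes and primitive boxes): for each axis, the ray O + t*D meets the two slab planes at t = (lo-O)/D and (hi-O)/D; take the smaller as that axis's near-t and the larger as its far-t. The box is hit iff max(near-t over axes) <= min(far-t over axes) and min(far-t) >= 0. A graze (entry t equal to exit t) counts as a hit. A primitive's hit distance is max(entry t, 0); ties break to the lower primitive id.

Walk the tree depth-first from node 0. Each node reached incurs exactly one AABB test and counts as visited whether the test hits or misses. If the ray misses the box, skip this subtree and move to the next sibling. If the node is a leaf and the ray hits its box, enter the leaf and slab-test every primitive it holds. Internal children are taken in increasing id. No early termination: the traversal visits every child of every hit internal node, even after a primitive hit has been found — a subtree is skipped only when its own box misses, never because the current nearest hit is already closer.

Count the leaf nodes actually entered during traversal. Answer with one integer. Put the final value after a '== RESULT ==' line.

Trace the traversal:
N0 x:[12,67/2] y:[11/2,26] z:[12,74/3] -> hit [12,74/3], descend [4, 8]
  N4 x:[25,67/2] y:[11/2,25] z:[12,74/3] -> miss, prune
  N8 x:[12,26] y:[13,26] z:[44/3,23] -> hit [44/3,23], descend [2, 5]
    N2 x:[21,26] y:[17,26] z:[15,65/3] -> hit [21,65/3] leaf, test {P0(miss), P3(miss), P12(miss)}
    N5 x:[12,41/2] y:[13,21] z:[44/3,23] -> hit [44/3,41/2], descend [3, 7]
      N3 x:[25/2,41/2] y:[14,20] z:[21,23] -> miss, prune
      N7 x:[12,39/2] y:[13,21] z:[44/3,17] -> hit [44/3,17] leaf, test {P7(miss), P9@t=44/3}

order=[0, 4, 8, 2, 5, 3, 7]  |boxes|=7  |leaves|=2  hit=P9

== RESULT ==
2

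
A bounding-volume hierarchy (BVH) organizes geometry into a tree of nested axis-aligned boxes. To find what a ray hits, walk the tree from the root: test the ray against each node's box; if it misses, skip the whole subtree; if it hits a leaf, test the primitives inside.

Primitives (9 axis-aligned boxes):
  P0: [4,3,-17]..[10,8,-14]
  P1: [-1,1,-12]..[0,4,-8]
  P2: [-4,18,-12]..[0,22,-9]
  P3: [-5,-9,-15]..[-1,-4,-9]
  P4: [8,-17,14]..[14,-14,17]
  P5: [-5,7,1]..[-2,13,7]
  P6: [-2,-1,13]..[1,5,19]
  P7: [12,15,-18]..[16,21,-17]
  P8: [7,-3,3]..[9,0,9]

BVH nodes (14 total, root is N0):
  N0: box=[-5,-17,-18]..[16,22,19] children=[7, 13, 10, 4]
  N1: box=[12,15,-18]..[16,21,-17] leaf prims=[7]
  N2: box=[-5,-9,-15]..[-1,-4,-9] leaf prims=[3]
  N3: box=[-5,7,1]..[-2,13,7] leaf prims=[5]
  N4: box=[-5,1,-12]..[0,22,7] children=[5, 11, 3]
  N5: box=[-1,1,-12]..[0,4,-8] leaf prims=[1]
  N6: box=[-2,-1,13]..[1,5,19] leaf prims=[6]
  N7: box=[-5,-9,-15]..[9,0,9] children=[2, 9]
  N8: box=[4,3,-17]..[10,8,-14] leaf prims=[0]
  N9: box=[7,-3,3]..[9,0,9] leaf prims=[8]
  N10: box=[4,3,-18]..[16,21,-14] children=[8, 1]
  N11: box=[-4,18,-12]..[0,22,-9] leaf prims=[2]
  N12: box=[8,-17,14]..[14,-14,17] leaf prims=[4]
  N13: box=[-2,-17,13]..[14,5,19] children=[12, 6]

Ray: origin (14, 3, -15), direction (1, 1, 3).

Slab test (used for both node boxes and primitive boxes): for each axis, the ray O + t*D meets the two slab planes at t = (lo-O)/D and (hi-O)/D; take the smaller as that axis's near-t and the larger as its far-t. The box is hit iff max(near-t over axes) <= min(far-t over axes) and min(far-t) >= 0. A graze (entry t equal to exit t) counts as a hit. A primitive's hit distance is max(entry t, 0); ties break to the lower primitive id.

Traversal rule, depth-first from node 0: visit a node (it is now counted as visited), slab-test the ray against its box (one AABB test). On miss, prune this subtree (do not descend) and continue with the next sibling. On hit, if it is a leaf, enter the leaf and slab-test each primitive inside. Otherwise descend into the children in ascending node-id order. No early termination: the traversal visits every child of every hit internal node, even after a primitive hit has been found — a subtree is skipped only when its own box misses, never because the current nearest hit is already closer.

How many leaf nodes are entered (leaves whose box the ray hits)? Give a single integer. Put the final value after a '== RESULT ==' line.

Trace the traversal:
N0 x:[-19,2] y:[-20,19] z:[-1,34/3] -> hit [-1,2], descend [4, 7, 10, 13]
  N4 x:[-19,-14] y:[-2,19] z:[1,22/3] -> miss, prune
  N7 x:[-19,-5] y:[-12,-3] z:[0,8] -> miss, prune
  N10 x:[-10,2] y:[0,18] z:[-1,1/3] -> hit [0,1/3], descend [1, 8]
    N1 x:[-2,2] y:[12,18] z:[-1,-2/3] -> miss, prune
    N8 x:[-10,-4] y:[0,5] z:[-2/3,1/3] -> miss, prune
  N13 x:[-16,0] y:[-20,2] z:[28/3,34/3] -> miss, prune

7 AABB tests over nodes [0, 4, 7, 10, 1, 8, 13]; 0 leaves entered; closest miss.

== RESULT ==
0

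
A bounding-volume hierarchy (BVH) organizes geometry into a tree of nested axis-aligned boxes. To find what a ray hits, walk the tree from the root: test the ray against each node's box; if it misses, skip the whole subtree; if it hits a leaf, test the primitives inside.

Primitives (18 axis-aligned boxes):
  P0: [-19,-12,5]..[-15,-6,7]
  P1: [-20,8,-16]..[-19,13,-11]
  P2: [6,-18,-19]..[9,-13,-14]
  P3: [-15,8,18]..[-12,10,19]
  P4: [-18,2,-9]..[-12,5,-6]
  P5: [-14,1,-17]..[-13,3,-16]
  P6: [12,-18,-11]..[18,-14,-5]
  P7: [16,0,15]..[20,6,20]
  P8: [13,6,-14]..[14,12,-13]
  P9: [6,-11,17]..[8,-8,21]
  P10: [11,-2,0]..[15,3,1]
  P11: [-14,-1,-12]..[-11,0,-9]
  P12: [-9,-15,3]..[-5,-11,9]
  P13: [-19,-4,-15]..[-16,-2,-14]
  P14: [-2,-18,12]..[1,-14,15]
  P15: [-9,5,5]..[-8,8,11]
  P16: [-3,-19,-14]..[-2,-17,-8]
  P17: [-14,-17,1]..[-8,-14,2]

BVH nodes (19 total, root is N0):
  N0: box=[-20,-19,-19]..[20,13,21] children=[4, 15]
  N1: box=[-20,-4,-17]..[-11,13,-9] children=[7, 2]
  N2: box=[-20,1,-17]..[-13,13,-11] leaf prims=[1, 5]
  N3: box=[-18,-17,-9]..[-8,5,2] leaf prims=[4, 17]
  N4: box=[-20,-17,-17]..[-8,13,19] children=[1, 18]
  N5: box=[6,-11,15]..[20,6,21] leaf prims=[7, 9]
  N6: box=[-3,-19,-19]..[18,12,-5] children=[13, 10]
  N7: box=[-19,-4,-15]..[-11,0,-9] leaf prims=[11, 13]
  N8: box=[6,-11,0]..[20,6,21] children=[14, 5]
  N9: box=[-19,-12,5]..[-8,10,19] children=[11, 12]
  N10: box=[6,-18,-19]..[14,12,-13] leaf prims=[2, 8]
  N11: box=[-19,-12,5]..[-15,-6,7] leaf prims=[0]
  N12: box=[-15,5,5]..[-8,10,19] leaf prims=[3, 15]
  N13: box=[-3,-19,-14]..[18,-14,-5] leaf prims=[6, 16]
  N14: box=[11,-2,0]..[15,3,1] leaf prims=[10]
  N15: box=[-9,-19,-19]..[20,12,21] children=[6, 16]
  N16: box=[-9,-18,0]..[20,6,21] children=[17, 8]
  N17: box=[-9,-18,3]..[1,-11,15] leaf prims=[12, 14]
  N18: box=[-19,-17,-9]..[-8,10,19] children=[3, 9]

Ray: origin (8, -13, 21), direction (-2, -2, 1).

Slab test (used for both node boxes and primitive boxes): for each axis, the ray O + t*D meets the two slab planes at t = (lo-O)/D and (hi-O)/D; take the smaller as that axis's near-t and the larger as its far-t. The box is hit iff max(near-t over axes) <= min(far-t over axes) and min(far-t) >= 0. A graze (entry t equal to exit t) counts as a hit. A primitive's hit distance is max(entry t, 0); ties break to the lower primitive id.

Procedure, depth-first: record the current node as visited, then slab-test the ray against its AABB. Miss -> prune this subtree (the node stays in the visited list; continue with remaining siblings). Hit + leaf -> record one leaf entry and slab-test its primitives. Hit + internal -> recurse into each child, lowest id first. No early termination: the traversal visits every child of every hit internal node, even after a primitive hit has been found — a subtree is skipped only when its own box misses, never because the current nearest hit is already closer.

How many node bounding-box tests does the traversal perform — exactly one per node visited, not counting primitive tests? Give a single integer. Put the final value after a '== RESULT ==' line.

Walk:
N0 x:[-6,14] y:[-13,3] z:[-40,0] -> hit [-6,0], descend [4, 15]
  N4 x:[8,14] y:[-13,2] z:[-38,-2] -> miss, prune
  N15 x:[-6,17/2] y:[-25/2,3] z:[-40,0] -> hit [-6,0], descend [6, 16]
    N6 x:[-5,11/2] y:[-25/2,3] z:[-40,-26] -> miss, prune
    N16 x:[-6,17/2] y:[-19/2,5/2] z:[-21,0] -> hit [-6,0], descend [8, 17]
      N8 x:[-6,1] y:[-19/2,-1] z:[-21,0] -> miss, prune
      N17 x:[7/2,17/2] y:[-1,5/2] z:[-18,-6] -> miss, prune

Visited [0, 4, 15, 6, 16, 8, 17]. Tests: 7 box, 0 leaf. Nearest: miss.

== RESULT ==
7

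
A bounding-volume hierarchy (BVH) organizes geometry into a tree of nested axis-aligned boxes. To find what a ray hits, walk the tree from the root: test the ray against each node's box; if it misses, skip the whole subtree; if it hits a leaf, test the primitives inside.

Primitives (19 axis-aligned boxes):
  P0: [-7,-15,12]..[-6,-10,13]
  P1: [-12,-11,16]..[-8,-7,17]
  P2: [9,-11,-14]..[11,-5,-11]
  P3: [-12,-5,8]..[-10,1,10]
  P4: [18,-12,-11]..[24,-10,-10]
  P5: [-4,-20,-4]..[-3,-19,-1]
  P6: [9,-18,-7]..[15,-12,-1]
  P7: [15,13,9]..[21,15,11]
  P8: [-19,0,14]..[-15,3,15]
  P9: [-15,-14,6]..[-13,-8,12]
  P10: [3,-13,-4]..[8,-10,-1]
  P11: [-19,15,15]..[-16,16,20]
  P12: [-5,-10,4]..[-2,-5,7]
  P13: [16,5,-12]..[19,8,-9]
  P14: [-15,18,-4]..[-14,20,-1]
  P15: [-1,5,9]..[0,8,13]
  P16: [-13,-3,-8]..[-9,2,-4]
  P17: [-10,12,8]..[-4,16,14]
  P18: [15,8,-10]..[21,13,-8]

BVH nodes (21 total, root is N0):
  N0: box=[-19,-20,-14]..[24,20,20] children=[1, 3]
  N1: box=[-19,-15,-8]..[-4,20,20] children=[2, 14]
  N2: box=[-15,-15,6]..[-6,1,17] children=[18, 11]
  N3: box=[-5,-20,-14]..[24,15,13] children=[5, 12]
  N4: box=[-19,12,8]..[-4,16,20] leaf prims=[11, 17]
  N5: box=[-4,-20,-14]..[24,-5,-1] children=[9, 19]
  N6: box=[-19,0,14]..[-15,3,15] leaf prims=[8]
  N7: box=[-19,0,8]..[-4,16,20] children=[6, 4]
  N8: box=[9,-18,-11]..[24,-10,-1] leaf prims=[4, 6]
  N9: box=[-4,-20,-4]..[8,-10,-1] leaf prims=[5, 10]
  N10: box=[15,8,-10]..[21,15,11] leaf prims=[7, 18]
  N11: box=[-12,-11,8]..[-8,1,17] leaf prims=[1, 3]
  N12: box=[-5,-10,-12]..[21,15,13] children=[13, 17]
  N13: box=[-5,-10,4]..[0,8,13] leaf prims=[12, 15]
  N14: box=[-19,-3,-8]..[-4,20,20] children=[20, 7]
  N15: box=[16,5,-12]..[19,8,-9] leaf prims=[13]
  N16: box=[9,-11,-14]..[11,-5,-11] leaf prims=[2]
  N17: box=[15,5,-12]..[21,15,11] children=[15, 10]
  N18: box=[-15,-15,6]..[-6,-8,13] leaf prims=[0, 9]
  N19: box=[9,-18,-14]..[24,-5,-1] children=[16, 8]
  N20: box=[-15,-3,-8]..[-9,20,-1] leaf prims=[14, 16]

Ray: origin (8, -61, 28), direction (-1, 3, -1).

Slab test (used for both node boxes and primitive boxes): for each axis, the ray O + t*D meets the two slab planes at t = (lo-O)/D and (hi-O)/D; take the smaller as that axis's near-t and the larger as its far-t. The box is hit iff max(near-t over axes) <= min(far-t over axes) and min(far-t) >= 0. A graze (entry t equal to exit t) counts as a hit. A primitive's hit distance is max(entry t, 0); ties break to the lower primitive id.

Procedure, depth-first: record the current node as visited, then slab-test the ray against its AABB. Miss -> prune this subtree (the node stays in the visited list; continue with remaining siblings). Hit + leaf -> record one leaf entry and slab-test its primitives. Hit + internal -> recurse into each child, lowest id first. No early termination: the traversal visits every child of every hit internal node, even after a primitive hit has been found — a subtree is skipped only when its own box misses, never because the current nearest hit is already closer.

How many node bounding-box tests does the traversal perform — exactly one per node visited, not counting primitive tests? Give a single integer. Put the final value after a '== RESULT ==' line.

Trace the traversal:
N0 x:[-16,27] y:[41/3,27] z:[8,42] -> hit [41/3,27], descend [1, 3]
  N1 x:[12,27] y:[46/3,27] z:[8,36] -> hit [46/3,27], descend [2, 14]
    N2 x:[14,23] y:[46/3,62/3] z:[11,22] -> hit [46/3,62/3], descend [11, 18]
      N11 x:[16,20] y:[50/3,62/3] z:[11,20] -> hit [50/3,20] leaf, test {P1(miss), P3@t=56/3}
      N18 x:[14,23] y:[46/3,53/3] z:[15,22] -> hit [46/3,53/3] leaf, test {P0(miss), P9(miss)}
    N14 x:[12,27] y:[58/3,27] z:[8,36] -> hit [58/3,27], descend [7, 20]
      N7 x:[12,27] y:[61/3,77/3] z:[8,20] -> miss, prune
      N20 x:[17,23] y:[58/3,27] z:[29,36] -> miss, prune
  N3 x:[-16,13] y:[41/3,76/3] z:[15,42] -> miss, prune

Visited [0, 1, 2, 11, 18, 14, 7, 20, 3]. Tests: 9 box, 2 leaf. Nearest: P3.

== RESULT ==
9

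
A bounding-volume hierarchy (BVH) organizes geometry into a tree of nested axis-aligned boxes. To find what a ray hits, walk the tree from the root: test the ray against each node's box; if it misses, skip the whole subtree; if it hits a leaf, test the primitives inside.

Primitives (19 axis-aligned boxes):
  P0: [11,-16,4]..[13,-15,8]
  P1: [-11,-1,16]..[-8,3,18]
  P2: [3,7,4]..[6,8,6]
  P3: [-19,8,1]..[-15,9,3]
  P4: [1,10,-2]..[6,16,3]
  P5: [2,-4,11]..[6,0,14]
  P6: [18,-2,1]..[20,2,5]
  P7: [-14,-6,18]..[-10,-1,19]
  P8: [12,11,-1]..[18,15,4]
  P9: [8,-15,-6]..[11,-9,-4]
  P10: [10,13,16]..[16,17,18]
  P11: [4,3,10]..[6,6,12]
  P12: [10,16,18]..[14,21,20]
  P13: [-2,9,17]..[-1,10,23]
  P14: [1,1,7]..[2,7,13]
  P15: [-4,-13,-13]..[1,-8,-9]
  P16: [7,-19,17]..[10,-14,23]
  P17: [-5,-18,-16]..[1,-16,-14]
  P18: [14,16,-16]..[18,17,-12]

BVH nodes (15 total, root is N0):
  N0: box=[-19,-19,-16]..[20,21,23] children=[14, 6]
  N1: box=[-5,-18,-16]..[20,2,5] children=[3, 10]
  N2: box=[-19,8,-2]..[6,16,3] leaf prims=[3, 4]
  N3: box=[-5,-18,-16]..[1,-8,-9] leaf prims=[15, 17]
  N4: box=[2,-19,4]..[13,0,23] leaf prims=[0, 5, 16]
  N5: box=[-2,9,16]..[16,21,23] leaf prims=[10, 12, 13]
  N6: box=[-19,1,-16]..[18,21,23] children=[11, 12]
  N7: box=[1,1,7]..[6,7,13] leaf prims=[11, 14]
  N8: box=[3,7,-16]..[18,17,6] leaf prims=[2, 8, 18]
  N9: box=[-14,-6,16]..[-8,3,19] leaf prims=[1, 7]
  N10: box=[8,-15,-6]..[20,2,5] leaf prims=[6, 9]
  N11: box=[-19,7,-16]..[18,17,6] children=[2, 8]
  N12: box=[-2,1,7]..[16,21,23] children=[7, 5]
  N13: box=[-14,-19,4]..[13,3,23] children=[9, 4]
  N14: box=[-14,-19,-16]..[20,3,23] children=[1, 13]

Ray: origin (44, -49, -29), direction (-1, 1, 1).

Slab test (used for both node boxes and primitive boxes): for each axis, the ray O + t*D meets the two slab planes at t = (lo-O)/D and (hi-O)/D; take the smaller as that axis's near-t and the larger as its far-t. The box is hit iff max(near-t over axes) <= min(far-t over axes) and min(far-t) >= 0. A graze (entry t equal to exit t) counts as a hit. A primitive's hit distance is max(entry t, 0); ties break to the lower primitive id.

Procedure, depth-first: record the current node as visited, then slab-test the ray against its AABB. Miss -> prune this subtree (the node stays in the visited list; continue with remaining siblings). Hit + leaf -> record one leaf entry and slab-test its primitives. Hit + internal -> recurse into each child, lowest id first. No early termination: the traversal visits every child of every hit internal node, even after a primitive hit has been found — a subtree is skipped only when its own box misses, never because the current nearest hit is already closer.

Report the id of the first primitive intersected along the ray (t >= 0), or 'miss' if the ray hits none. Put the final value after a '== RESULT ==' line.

Trace the traversal:
N0 x:[24,63] y:[30,70] z:[13,52] -> hit [30,52], descend [6, 14]
  N6 x:[26,63] y:[50,70] z:[13,52] -> hit [50,52], descend [11, 12]
    N11 x:[26,63] y:[56,66] z:[13,35] -> miss, prune
    N12 x:[28,46] y:[50,70] z:[36,52] -> miss, prune
  N14 x:[24,58] y:[30,52] z:[13,52] -> hit [30,52], descend [1, 13]
    N1 x:[24,49] y:[31,51] z:[13,34] -> hit [31,34], descend [3, 10]
      N3 x:[43,49] y:[31,41] z:[13,20] -> miss, prune
      N10 x:[24,36] y:[34,51] z:[23,34] -> hit [34,34] leaf, test {P6(miss), P9(miss)}
    N13 x:[31,58] y:[30,52] z:[33,52] -> hit [33,52], descend [4, 9]
      N4 x:[31,42] y:[30,49] z:[33,52] -> hit [33,42] leaf, test {P0@t=33, P5(miss), P16(miss)}
      N9 x:[52,58] y:[43,52] z:[45,48] -> miss, prune

order=[0, 6, 11, 12, 14, 1, 3, 10, 13, 4, 9]  |boxes|=11  |leaves|=2  hit=P0

== RESULT ==
0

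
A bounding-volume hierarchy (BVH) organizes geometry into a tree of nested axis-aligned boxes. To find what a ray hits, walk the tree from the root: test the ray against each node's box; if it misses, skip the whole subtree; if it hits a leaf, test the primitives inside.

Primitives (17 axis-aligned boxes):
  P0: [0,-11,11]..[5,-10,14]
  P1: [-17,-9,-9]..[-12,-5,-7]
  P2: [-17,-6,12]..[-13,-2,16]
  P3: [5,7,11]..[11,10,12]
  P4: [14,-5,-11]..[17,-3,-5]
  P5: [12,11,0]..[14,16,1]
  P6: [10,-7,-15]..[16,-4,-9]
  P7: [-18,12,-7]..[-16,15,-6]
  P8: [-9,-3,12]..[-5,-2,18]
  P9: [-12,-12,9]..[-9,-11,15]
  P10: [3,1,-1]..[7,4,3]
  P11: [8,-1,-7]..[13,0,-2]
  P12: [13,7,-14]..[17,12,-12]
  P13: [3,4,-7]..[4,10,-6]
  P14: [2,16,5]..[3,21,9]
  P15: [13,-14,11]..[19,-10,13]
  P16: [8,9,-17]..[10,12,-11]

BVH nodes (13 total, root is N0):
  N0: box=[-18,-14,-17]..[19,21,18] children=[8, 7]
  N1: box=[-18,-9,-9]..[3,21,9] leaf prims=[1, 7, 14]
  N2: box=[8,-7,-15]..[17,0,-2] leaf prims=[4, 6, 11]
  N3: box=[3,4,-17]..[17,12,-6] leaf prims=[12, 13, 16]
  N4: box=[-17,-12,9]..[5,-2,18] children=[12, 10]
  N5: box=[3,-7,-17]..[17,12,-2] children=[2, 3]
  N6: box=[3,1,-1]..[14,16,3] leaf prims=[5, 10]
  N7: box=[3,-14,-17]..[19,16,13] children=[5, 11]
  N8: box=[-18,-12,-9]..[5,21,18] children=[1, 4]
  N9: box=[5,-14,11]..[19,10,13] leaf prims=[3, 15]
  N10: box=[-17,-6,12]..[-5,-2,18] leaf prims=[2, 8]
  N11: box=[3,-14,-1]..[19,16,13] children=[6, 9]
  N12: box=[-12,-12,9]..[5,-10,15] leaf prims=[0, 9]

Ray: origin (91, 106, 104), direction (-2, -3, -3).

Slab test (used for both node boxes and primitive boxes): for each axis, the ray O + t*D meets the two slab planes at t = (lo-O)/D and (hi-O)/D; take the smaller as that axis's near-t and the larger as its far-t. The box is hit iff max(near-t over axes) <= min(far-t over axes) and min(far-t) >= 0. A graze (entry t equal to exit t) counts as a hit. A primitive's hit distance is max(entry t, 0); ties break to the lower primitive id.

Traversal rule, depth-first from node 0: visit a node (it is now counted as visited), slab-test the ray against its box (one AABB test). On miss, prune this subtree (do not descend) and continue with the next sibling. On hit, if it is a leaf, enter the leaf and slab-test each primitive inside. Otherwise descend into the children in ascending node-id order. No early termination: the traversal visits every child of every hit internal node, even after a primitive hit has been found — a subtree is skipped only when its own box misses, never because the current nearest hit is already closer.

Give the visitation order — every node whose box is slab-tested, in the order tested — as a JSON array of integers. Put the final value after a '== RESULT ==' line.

Walk:
N0 x:[36,109/2] y:[85/3,40] z:[86/3,121/3] -> hit [36,40], descend [7, 8]
  N7 x:[36,44] y:[30,40] z:[91/3,121/3] -> hit [36,40], descend [5, 11]
    N5 x:[37,44] y:[94/3,113/3] z:[106/3,121/3] -> hit [37,113/3], descend [2, 3]
      N2 x:[37,83/2] y:[106/3,113/3] z:[106/3,119/3] -> hit [37,113/3] leaf, test {P4@t=37, P6@t=113/3, P11(miss)}
      N3 x:[37,44] y:[94/3,34] z:[110/3,121/3] -> miss, prune
    N11 x:[36,44] y:[30,40] z:[91/3,35] -> miss, prune
  N8 x:[43,109/2] y:[85/3,118/3] z:[86/3,113/3] -> miss, prune

7 AABB tests over nodes [0, 7, 5, 2, 3, 11, 8]; 1 leaf entered; closest P4.

== RESULT ==
[0, 7, 5, 2, 3, 11, 8]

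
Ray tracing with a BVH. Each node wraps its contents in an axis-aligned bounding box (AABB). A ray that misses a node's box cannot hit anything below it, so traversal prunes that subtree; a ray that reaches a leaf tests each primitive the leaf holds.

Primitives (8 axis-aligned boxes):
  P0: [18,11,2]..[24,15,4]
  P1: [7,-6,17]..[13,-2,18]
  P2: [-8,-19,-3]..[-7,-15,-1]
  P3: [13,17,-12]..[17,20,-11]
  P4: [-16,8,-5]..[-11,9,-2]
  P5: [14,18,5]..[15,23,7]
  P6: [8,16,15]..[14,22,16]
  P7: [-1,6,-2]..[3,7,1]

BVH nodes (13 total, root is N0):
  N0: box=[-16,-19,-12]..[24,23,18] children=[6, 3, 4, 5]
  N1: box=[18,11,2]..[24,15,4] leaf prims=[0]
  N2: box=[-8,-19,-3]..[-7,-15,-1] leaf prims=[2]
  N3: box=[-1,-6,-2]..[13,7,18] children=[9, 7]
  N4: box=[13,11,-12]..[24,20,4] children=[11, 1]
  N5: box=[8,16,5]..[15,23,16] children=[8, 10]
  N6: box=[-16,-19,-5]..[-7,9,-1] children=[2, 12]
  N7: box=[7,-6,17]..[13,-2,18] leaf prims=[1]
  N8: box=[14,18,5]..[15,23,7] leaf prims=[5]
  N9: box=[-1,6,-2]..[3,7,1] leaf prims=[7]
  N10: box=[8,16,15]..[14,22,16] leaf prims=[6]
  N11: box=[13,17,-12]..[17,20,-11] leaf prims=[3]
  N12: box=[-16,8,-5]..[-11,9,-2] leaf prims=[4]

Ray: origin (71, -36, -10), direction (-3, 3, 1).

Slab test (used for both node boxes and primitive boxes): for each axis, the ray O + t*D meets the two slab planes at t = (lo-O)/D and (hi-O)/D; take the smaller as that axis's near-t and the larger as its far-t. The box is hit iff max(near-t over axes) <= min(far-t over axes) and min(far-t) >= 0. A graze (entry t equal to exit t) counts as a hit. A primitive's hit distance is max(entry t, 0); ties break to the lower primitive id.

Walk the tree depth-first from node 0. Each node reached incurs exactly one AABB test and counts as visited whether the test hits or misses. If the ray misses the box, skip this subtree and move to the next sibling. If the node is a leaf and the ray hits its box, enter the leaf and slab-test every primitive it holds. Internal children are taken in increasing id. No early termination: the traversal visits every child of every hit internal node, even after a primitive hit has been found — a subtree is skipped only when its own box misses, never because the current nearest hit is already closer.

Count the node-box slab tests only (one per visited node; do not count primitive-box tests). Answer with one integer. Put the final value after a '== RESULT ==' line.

Trace the traversal:
N0 x:[47/3,29] y:[17/3,59/3] z:[-2,28] -> hit [47/3,59/3], descend [3, 4, 5, 6]
  N3 x:[58/3,24] y:[10,43/3] z:[8,28] -> miss, prune
  N4 x:[47/3,58/3] y:[47/3,56/3] z:[-2,14] -> miss, prune
  N5 x:[56/3,21] y:[52/3,59/3] z:[15,26] -> hit [56/3,59/3], descend [8, 10]
    N8 x:[56/3,19] y:[18,59/3] z:[15,17] -> miss, prune
    N10 x:[19,21] y:[52/3,58/3] z:[25,26] -> miss, prune
  N6 x:[26,29] y:[17/3,15] z:[5,9] -> miss, prune

Summary -> nodes [0, 3, 4, 5, 8, 10, 6]; box-tests=7; leaf-entries=0; first=miss

== RESULT ==
7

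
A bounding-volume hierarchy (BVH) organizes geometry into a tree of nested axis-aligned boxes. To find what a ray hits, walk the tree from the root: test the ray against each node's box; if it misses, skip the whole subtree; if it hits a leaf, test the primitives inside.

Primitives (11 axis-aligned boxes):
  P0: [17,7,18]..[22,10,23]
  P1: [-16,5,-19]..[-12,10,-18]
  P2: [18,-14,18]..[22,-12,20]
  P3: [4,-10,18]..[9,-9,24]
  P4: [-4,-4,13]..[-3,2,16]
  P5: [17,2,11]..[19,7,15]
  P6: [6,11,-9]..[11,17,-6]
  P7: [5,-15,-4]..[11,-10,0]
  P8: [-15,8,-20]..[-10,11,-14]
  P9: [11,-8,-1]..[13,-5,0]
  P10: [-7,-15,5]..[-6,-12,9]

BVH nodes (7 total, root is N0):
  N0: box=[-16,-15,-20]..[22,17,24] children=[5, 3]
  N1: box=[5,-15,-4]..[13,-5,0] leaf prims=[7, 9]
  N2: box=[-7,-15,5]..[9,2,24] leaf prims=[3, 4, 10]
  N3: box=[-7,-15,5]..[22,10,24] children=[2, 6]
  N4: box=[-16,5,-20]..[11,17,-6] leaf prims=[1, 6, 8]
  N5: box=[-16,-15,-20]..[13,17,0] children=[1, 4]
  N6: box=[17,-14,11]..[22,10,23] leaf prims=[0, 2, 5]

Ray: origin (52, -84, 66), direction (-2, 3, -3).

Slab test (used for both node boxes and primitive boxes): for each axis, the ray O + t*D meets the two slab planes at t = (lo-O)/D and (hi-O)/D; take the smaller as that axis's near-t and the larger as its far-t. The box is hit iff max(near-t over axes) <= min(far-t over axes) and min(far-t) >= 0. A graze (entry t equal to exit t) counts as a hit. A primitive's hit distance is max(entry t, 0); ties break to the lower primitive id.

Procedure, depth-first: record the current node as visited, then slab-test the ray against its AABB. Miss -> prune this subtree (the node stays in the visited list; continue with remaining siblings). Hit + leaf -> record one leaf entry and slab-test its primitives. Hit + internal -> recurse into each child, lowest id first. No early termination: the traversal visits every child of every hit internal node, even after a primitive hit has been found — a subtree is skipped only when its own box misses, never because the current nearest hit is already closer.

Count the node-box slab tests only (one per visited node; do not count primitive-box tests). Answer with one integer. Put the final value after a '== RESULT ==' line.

Walk:
N0 x:[15,34] y:[23,101/3] z:[14,86/3] -> hit [23,86/3], descend [3, 5]
  N3 x:[15,59/2] y:[23,94/3] z:[14,61/3] -> miss, prune
  N5 x:[39/2,34] y:[23,101/3] z:[22,86/3] -> hit [23,86/3], descend [1, 4]
    N1 x:[39/2,47/2] y:[23,79/3] z:[22,70/3] -> hit [23,70/3] leaf, test {P7@t=23, P9(miss)}
    N4 x:[41/2,34] y:[89/3,101/3] z:[24,86/3] -> miss, prune

Summary -> nodes [0, 3, 5, 1, 4]; box-tests=5; leaf-entries=1; first=P7

== RESULT ==
5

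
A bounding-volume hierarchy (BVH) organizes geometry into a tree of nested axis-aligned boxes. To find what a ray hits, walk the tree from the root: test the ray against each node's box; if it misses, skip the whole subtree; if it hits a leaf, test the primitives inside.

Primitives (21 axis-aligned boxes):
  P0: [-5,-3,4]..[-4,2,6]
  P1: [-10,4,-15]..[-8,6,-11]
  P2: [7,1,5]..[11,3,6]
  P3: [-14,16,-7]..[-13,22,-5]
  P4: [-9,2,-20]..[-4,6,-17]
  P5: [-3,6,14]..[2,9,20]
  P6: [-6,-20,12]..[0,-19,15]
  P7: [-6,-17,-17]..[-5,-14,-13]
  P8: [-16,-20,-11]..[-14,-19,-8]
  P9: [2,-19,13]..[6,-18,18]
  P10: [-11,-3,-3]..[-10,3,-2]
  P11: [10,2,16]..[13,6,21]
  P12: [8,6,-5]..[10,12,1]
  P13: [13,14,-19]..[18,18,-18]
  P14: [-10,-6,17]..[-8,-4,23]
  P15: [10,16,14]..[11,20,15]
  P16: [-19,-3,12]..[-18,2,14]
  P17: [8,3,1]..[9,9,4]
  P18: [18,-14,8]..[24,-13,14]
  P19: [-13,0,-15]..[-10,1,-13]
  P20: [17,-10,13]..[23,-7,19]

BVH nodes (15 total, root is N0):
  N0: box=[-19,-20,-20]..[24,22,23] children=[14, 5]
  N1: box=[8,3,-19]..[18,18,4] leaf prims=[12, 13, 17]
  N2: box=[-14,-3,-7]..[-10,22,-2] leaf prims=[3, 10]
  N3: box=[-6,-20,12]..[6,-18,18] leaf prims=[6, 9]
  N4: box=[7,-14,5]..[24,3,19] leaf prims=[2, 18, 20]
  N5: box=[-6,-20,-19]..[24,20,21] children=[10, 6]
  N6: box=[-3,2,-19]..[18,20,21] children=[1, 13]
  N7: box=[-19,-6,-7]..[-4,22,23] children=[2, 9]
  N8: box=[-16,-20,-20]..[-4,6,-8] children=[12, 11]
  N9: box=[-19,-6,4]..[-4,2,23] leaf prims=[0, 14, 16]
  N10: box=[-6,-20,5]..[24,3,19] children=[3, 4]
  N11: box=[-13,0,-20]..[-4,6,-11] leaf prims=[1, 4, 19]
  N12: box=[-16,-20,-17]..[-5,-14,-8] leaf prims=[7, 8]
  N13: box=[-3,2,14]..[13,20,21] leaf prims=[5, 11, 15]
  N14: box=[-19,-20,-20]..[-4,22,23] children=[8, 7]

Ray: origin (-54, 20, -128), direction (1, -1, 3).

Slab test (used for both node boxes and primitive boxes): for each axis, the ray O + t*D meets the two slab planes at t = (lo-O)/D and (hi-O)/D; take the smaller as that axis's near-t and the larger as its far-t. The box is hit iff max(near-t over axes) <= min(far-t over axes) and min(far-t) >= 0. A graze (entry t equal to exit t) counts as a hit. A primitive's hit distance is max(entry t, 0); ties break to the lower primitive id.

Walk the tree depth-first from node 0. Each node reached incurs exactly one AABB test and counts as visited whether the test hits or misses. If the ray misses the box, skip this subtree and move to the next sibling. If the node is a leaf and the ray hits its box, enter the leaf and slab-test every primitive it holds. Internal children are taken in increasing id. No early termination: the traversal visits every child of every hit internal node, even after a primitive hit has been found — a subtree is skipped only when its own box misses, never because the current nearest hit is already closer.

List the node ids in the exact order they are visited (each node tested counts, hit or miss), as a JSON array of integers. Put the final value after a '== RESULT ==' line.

Trace the traversal:
N0 x:[35,78] y:[-2,40] z:[36,151/3] -> hit [36,40], descend [5, 14]
  N5 x:[48,78] y:[0,40] z:[109/3,149/3] -> miss, prune
  N14 x:[35,50] y:[-2,40] z:[36,151/3] -> hit [36,40], descend [7, 8]
    N7 x:[35,50] y:[-2,26] z:[121/3,151/3] -> miss, prune
    N8 x:[38,50] y:[14,40] z:[36,40] -> hit [38,40], descend [11, 12]
      N11 x:[41,50] y:[14,20] z:[36,39] -> miss, prune
      N12 x:[38,49] y:[34,40] z:[37,40] -> hit [38,40] leaf, test {P7(miss), P8@t=39}

order=[0, 5, 14, 7, 8, 11, 12]  |boxes|=7  |leaves|=1  hit=P8

== RESULT ==
[0, 5, 14, 7, 8, 11, 12]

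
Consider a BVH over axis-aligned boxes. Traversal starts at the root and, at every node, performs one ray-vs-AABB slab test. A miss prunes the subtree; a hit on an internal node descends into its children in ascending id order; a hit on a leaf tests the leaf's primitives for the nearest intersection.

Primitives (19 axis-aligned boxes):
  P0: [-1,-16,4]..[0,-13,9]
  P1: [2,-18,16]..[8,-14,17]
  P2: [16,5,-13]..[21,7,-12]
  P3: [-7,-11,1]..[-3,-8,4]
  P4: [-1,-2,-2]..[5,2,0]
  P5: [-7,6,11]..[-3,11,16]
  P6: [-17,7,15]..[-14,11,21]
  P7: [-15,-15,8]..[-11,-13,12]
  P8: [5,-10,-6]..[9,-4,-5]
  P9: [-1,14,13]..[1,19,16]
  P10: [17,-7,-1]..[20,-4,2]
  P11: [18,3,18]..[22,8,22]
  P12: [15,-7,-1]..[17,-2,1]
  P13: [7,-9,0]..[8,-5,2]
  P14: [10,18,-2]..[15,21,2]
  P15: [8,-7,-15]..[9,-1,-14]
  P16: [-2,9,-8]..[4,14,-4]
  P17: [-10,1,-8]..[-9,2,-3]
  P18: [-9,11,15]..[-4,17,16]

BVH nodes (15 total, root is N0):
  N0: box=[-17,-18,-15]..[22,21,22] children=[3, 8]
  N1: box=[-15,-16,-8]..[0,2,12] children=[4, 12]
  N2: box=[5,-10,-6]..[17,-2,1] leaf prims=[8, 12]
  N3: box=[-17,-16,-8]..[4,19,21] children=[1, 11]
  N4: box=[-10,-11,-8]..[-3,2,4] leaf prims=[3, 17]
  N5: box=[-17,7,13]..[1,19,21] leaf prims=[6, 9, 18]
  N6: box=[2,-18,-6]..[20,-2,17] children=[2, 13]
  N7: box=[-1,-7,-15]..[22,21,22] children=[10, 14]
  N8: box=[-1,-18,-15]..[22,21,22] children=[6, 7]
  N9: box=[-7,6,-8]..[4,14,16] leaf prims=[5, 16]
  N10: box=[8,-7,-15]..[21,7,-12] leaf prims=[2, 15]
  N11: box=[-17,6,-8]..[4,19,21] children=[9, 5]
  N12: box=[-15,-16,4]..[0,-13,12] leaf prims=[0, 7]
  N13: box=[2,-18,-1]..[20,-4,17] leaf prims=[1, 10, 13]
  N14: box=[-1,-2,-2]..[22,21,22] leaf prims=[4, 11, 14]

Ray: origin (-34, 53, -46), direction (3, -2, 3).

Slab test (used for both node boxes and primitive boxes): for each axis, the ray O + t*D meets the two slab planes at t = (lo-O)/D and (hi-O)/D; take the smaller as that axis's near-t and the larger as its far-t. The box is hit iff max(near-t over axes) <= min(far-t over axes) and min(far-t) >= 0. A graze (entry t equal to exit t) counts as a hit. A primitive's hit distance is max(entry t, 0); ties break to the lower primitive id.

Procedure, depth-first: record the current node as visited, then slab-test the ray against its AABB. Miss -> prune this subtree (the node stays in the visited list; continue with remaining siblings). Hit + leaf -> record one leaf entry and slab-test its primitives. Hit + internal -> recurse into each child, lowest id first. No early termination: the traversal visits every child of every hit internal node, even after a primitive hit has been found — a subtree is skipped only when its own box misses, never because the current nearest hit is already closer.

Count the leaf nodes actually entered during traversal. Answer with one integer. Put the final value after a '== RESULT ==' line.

Trace the traversal:
N0 x:[17/3,56/3] y:[16,71/2] z:[31/3,68/3] -> hit [16,56/3], descend [3, 8]
  N3 x:[17/3,38/3] y:[17,69/2] z:[38/3,67/3] -> miss, prune
  N8 x:[11,56/3] y:[16,71/2] z:[31/3,68/3] -> hit [16,56/3], descend [6, 7]
    N6 x:[12,18] y:[55/2,71/2] z:[40/3,21] -> miss, prune
    N7 x:[11,56/3] y:[16,30] z:[31/3,68/3] -> hit [16,56/3], descend [10, 14]
      N10 x:[14,55/3] y:[23,30] z:[31/3,34/3] -> miss, prune
      N14 x:[11,56/3] y:[16,55/2] z:[44/3,68/3] -> hit [16,56/3] leaf, test {P4(miss), P11(miss), P14@t=16}

order=[0, 3, 8, 6, 7, 10, 14]  |boxes|=7  |leaves|=1  hit=P14

== RESULT ==
1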